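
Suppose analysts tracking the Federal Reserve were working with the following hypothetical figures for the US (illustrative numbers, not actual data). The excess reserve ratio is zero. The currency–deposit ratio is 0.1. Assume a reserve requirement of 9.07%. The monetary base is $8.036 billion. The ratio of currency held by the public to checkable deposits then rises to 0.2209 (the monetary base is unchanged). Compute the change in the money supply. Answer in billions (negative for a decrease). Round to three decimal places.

-14.867 billion

Initially m₁ = (1 + 0.1) / (0.0907 + 0.1) ≈ 5.76822, so M₁ = 5.76822 × 8.036 ≈ 46.3534 billion.
After the change m₂ = (1 + 0.2209) / (0.0907 + 0.2209) ≈ 3.91816, so M₂ = 3.91816 × 8.036 ≈ 31.4863 billion.
ΔM = M₂ − M₁ = 31.4863 − 46.3534 = -14.8671 billion.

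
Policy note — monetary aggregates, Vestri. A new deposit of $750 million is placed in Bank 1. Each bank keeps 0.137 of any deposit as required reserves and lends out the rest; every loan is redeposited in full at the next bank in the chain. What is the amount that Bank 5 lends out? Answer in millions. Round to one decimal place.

Each bank lends a fraction (1 − rr) = 0.8630 of the deposit it receives, so Bank 5 receives 750·0.8630^4 and lends 750·0.8630^5 ≈ 359.0172 million.

$359.0 million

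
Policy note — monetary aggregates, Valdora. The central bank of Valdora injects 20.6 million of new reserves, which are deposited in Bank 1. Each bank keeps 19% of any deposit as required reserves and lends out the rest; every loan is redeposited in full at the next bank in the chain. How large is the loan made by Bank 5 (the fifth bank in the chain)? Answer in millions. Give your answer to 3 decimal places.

7.183 million

Each bank lends a fraction (1 − rr) = 0.8100 of the deposit it receives, so Bank 5 receives 20.6·0.8100^4 and lends 20.6·0.8100^5 ≈ 7.1828 million.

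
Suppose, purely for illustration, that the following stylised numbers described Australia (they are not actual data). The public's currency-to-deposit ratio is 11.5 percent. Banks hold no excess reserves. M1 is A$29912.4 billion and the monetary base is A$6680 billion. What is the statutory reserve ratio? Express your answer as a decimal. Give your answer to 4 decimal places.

0.1340

Using m = M/MB = 29912.4/6680 ≈ 4.477904. Since m = (1 + c)/(c + rr + e), the denominator satisfies c + rr + e = (1 + c)/m = (1 + 0.115) / 4.477904 ≈ 0.249000.
With c = 0.115 and e = 0, the statutory reserve ratio is 0.249000 − 0.115 − 0 = 0.134.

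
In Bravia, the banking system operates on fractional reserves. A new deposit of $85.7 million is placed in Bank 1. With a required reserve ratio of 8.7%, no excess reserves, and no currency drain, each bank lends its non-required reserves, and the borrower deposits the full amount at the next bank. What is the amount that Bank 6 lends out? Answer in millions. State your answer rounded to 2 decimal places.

$49.64 million

Each bank lends a fraction (1 − rr) = 0.9130 of the deposit it receives, so Bank 6 receives 85.7·0.9130^5 and lends 85.7·0.9130^6 ≈ 49.6370 million.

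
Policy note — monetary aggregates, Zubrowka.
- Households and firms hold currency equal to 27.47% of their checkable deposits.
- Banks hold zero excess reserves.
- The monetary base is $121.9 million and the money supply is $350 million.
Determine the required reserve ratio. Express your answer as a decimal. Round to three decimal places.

Using m = M/MB = 350/121.9 ≈ 2.871206. Since m = (1 + c)/(c + rr + e), the denominator satisfies c + rr + e = (1 + c)/m = (1 + 0.2747) / 2.871206 ≈ 0.443960.
With c = 0.2747 and e = 0, the required reserve ratio is 0.443960 − 0.2747 − 0 = 0.16926.

0.169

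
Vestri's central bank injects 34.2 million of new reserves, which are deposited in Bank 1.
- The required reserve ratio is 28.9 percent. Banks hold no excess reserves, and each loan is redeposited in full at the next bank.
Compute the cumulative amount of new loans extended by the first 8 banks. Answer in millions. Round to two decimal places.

Bank i lends (1 − rr)^i of the original deposit: Bank 1 lends 34.2·0.7110 = 24.3162, Bank 2 lends 34.2·0.7110² ≈ 17.2888, and so on.
Summing a geometric series: total = 34.2·[0.7110·(1 − 0.7110^8) / (1 − 0.7110)] ≈ 78.6443 million.

78.64 million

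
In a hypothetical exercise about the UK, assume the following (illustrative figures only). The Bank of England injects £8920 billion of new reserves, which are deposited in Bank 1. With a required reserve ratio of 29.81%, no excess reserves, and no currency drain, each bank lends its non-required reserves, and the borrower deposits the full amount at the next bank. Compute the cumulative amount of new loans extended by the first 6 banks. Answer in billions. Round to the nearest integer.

£18491 billion

Bank i lends (1 − rr)^i of the original deposit: Bank 1 lends 8920·0.7019 = 6260.9480, Bank 2 lends 8920·0.7019² ≈ 4394.5594, and so on.
Summing a geometric series: total = 8920·[0.7019·(1 − 0.7019^6) / (1 − 0.7019)] ≈ 18491.3655 billion.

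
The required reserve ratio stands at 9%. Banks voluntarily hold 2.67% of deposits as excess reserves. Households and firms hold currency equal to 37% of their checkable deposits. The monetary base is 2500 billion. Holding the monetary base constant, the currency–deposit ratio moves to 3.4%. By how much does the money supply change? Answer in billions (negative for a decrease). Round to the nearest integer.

10116 billion

Initially m₁ = (1 + 0.37) / (0.09 + 0.0267 + 0.37) ≈ 2.81488, so M₁ = 2.81488 × 2500 = 7037.2 billion.
After the change m₂ = (1 + 0.034) / (0.09 + 0.0267 + 0.034) ≈ 6.86131, so M₂ = 6.86131 × 2500 = 17153.275 billion.
ΔM = M₂ − M₁ = 17153.275 − 7037.2 = 10116.075 billion.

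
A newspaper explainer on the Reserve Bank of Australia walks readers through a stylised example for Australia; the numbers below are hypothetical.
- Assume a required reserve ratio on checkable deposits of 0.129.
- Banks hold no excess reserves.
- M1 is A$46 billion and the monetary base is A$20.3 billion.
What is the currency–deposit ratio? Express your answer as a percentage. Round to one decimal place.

55.9%

Using m = M/MB = 46/20.3 ≈ 2.266010. From m = (1 + c)/(c + rr + e), rearranging gives 1 + c = m·(c + rr + e), so c·(1 − m) = m·(rr + e) − 1.
Hence c = [m·(rr + e) − 1]/(1 − m) = [2.266010 × (0.129 + 0) − 1] / (1 − 2.266010) ≈ 0.558988.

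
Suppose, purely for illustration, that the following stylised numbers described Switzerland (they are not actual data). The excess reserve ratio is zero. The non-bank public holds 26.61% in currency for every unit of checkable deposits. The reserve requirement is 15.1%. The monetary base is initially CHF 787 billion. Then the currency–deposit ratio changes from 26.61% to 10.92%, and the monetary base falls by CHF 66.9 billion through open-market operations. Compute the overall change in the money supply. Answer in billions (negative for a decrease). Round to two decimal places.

CHF 680.77 billion

Before: m₁ = (1 + 0.2661) / (0.151 + 0.2661) ≈ 3.035483, MB₁ = 787, so M₁ = 3.035483 × 787 ≈ 2388.9251 billion.
After: m₂ = (1 + 0.1092) / (0.151 + 0.1092) ≈ 4.262875, MB₂ = 787 − 66.9 = 720.1, so M₂ = 4.262875 × 720.1 ≈ 3069.6963 billion.
ΔM = M₂ − M₁ = 3069.6963 − 2388.9251 = 680.7712 billion.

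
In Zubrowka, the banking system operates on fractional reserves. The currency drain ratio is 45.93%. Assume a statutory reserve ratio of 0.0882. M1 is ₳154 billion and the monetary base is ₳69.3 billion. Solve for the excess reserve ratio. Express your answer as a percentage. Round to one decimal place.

Using m = M/MB = 154/69.3 ≈ 2.222222. Since m = (1 + c)/(c + rr + e), the denominator satisfies c + rr + e = (1 + c)/m = (1 + 0.4593) / 2.222222 ≈ 0.656685.
With c = 0.4593 and rr = 0.0882, the excess reserve ratio is 0.656685 − 0.4593 − 0.0882 = 0.109185.

10.9%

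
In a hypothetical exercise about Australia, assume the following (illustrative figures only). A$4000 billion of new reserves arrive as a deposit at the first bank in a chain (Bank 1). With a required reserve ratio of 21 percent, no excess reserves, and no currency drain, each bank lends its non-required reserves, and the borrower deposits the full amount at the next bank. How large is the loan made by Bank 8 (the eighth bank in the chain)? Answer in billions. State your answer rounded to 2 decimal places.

Each bank lends a fraction (1 − rr) = 0.7900 of the deposit it receives, so Bank 8 receives 4000·0.7900^7 and lends 4000·0.7900^8 ≈ 606.8435 billion.

A$606.84 billion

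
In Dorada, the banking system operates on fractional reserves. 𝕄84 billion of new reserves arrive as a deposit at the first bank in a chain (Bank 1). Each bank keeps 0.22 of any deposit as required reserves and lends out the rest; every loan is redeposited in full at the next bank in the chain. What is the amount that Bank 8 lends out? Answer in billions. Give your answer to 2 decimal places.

Each bank lends a fraction (1 − rr) = 0.7800 of the deposit it receives, so Bank 8 receives 84·0.7800^7 and lends 84·0.7800^8 ≈ 11.5090 billion.

𝕄11.51 billion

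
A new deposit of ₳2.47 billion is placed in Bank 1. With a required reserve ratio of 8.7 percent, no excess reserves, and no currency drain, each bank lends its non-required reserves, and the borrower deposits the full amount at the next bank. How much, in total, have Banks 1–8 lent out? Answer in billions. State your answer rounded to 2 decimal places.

Bank i lends (1 − rr)^i of the original deposit: Bank 1 lends 2.47·0.9130 ≈ 2.2551, Bank 2 lends 2.47·0.9130² ≈ 2.0589, and so on.
Summing a geometric series: total = 2.47·[0.9130·(1 − 0.9130^8) / (1 − 0.9130)] ≈ 13.4063 billion.

₳13.41 billion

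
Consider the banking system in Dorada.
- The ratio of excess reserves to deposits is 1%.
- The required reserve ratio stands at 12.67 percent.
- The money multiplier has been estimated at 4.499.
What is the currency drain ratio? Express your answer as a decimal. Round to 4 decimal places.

0.1100

Using m = 4.499. From m = (1 + c)/(c + rr + e), rearranging gives 1 + c = m·(c + rr + e), so c·(1 − m) = m·(rr + e) − 1.
Hence c = [m·(rr + e) − 1]/(1 − m) = [4.499 × (0.1267 + 0.01) − 1] / (1 − 4.499) ≈ 0.110028.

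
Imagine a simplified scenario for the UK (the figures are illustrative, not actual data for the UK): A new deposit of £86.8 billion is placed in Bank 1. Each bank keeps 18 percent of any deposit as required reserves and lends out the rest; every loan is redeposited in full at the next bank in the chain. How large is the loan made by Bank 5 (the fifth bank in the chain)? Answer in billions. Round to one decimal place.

£32.2 billion

Each bank lends a fraction (1 − rr) = 0.8200 of the deposit it receives, so Bank 5 receives 86.8·0.8200^4 and lends 86.8·0.8200^5 ≈ 32.1802 billion.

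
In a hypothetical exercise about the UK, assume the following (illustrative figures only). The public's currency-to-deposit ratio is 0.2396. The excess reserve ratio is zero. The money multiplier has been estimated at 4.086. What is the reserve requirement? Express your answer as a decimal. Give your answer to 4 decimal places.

Using m = 4.086. Since m = (1 + c)/(c + rr + e), the denominator satisfies c + rr + e = (1 + c)/m = (1 + 0.2396) / 4.086 ≈ 0.303377.
With c = 0.2396 and e = 0, the reserve requirement is 0.303377 − 0.2396 − 0 = 0.063777.

0.0638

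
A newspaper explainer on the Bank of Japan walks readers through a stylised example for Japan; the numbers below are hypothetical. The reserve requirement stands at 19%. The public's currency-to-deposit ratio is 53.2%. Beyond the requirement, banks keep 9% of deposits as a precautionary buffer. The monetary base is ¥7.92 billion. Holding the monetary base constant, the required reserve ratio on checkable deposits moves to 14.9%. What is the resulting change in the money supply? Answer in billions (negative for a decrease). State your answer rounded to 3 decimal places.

¥0.795 billion

Initially m₁ = (1 + 0.532) / (0.19 + 0.09 + 0.532) ≈ 1.88670, so M₁ = 1.88670 × 7.92 ≈ 14.9427 billion.
After the change m₂ = (1 + 0.532) / (0.149 + 0.09 + 0.532) ≈ 1.98703, so M₂ = 1.98703 × 7.92 ≈ 15.7373 billion.
ΔM = M₂ − M₁ = 15.7373 − 14.9427 = 0.7946 billion.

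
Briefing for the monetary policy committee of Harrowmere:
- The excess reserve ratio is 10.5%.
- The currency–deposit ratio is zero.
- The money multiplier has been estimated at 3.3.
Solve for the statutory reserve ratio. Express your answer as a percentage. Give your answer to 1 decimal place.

Using m = 3.3. Since m = (1 + c)/(c + rr + e), the denominator satisfies c + rr + e = (1 + c)/m = (1 + 0) / 3.3 ≈ 0.303030.
With c = 0 and e = 0.105, the statutory reserve ratio is 0.303030 − 0 − 0.105 = 0.19803.

19.8%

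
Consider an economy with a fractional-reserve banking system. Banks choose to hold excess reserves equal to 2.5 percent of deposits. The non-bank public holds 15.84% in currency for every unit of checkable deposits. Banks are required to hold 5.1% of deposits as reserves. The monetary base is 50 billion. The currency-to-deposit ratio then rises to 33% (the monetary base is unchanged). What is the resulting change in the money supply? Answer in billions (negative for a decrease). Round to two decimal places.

-83.31 billion

Initially m₁ = (1 + 0.1584) / (0.051 + 0.025 + 0.1584) ≈ 4.94198, so M₁ = 4.94198 × 50 = 247.099 billion.
After the change m₂ = (1 + 0.33) / (0.051 + 0.025 + 0.33) ≈ 3.27586, so M₂ = 3.27586 × 50 = 163.793 billion.
ΔM = M₂ − M₁ = 163.793 − 247.099 = -83.306 billion.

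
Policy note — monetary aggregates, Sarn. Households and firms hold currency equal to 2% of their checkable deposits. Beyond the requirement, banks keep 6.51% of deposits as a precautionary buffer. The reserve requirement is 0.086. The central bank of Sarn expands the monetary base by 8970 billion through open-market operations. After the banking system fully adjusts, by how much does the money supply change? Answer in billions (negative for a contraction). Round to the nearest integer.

The money multiplier is m = (1 + c) / (rr + e + c) = (1 + 0.02) / (0.086 + 0.0651 + 0.02) ≈ 5.96143.
The purchase adds 8970 billion of base, so ΔM = m × ΔMB = 5.96143 × (+8970) = 53474.0271 billion.

53474 billion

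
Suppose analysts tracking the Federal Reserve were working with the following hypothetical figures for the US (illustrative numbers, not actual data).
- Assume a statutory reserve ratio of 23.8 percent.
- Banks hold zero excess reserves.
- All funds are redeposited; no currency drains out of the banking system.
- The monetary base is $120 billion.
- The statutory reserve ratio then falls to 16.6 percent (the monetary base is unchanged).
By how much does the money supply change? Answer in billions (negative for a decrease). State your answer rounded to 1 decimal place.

Initially m₁ = 1 / (0.238) ≈ 4.20168, so M₁ = 4.20168 × 120 = 504.2016 billion.
After the change m₂ = 1 / (0.166) ≈ 6.02410, so M₂ = 6.02410 × 120 = 722.892 billion.
ΔM = M₂ − M₁ = 722.892 − 504.2016 = 218.6904 billion.

$218.7 billion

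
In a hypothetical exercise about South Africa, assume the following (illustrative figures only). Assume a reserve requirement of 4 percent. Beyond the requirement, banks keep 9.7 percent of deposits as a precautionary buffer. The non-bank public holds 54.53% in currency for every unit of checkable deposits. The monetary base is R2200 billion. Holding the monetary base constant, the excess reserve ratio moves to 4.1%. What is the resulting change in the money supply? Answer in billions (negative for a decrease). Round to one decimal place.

R445.5 billion

Initially m₁ = (1 + 0.5453) / (0.04 + 0.097 + 0.5453) ≈ 2.264840, so M₁ = 2.264840 × 2200 = 4982.648 billion.
After the change m₂ = (1 + 0.5453) / (0.04 + 0.041 + 0.5453) ≈ 2.467348, so M₂ = 2.467348 × 2200 = 5428.1656 billion.
ΔM = M₂ − M₁ = 5428.1656 − 4982.648 = 445.5176 billion.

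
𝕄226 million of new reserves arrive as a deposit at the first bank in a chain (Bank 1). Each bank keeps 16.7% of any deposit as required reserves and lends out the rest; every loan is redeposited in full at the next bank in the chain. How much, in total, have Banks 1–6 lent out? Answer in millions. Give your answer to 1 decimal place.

𝕄750.7 million

Bank i lends (1 − rr)^i of the original deposit: Bank 1 lends 226·0.8330 = 188.2580, Bank 2 lends 226·0.8330² ≈ 156.8189, and so on.
Summing a geometric series: total = 226·[0.8330·(1 − 0.8330^6) / (1 − 0.8330)] ≈ 750.6703 million.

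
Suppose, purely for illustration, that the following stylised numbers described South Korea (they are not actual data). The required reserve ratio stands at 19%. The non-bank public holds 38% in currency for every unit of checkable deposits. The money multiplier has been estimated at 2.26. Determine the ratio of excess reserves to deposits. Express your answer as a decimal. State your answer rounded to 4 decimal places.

0.0406

Using m = 2.26. Since m = (1 + c)/(c + rr + e), the denominator satisfies c + rr + e = (1 + c)/m = (1 + 0.38) / 2.26 ≈ 0.610619.
With c = 0.38 and rr = 0.19, the ratio of excess reserves to deposits is 0.610619 − 0.38 − 0.19 = 0.040619.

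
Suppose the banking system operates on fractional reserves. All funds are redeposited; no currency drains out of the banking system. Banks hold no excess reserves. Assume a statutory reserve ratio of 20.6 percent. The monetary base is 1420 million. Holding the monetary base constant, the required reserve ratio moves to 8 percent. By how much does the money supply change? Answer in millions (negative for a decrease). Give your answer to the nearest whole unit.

Initially m₁ = 1 / (0.206) ≈ 4.85437, so M₁ = 4.85437 × 1420 = 6893.2054 million.
After the change m₂ = 1 / (0.08) = 12.5, so M₂ = 12.5 × 1420 = 17750 million.
ΔM = M₂ − M₁ = 17750 − 6893.2054 = 10856.7946 million.

10857 million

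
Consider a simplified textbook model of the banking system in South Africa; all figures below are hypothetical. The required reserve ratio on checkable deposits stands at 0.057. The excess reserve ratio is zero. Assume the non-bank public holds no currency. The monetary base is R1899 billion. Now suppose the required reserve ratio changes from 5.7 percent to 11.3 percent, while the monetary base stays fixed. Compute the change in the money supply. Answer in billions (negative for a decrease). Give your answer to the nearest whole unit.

-16510 billion

Initially m₁ = 1 / (0.057) ≈ 17.54386, so M₁ = 17.54386 × 1899 ≈ 33315.7901 billion.
After the change m₂ = 1 / (0.113) ≈ 8.84956, so M₂ = 8.84956 × 1899 ≈ 16805.3144 billion.
ΔM = M₂ − M₁ = 16805.3144 − 33315.7901 = -16510.4757 billion.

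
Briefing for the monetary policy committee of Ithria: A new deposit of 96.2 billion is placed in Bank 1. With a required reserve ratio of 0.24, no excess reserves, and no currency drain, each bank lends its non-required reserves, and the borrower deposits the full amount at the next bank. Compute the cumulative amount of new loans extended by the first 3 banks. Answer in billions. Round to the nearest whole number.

Bank i lends (1 − rr)^i of the original deposit: Bank 1 lends 96.2·0.7600 = 73.1120, Bank 2 lends 96.2·0.7600² ≈ 55.5651, and so on.
Summing a geometric series: total = 96.2·[0.7600·(1 − 0.7600^3) / (1 − 0.7600)] ≈ 170.9066 billion.

171 billion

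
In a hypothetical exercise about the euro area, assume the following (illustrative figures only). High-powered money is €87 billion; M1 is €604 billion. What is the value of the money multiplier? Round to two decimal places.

The money multiplier is m = M / MB = 604 / 87 ≈ 6.94253.

6.94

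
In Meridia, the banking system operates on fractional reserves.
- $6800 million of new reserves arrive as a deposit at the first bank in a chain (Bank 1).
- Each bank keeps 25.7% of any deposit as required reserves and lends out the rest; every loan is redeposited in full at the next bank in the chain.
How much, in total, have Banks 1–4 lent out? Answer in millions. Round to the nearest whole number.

Bank i lends (1 − rr)^i of the original deposit: Bank 1 lends 6800·0.7430 = 5052.4000, Bank 2 lends 6800·0.7430² = 3753.9332, and so on.
Summing a geometric series: total = 6800·[0.7430·(1 − 0.7430^4) / (1 − 0.7430)] ≈ 13667.8606 million.

$13668 million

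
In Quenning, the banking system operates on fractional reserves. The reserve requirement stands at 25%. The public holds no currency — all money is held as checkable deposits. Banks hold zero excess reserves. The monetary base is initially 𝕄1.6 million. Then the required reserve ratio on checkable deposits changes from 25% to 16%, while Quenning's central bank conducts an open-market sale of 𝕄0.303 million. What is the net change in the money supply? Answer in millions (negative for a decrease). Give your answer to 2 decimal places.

Before: m₁ = 1 / (0.25) = 4, MB₁ = 1.6, so M₁ = 4 × 1.6 = 6.4 million.
After: m₂ = 1 / (0.16) = 6.25, MB₂ = 1.6 − 0.303 = 1.297, so M₂ = 6.25 × 1.297 ≈ 8.1063 million.
ΔM = M₂ − M₁ = 8.1063 − 6.4 = 1.7063 million.

𝕄1.71 million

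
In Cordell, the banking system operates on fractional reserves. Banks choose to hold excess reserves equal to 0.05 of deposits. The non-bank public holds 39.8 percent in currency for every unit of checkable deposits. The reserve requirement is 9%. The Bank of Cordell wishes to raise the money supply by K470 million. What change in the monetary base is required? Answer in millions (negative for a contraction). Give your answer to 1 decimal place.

K180.9 million

The money multiplier is m = (1 + c) / (rr + e + c) = (1 + 0.398) / (0.09 + 0.05 + 0.398) ≈ 2.59851.
ΔMB = ΔM / m = (+470) / 2.59851 ≈ 180.8729 million.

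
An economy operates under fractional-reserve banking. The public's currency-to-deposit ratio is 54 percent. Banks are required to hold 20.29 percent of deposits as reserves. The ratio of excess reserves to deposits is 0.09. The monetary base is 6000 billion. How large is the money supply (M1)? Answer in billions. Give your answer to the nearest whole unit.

The money multiplier is m = (1 + c) / (rr + e + c) = (1 + 0.54) / (0.2029 + 0.09 + 0.54) ≈ 1.84896.
So M = m × MB = 1.84896 × 6000 = 11093.76 billion.

11094 billion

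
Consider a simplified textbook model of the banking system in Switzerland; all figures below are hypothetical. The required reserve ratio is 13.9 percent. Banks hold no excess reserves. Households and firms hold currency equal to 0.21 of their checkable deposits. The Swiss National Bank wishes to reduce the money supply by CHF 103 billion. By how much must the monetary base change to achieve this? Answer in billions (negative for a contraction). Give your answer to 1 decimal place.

-29.7 billion

The money multiplier is m = (1 + c) / (rr + c) = (1 + 0.21) / (0.139 + 0.21) ≈ 3.46705.
ΔMB = ΔM / m = (−103) / 3.46705 ≈ -29.7083 billion.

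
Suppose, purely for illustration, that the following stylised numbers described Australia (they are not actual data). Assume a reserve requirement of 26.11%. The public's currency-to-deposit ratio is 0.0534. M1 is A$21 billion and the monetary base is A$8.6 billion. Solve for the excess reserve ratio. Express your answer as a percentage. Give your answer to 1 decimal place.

Using m = M/MB = 21/8.6 ≈ 2.441860. Since m = (1 + c)/(c + rr + e), the denominator satisfies c + rr + e = (1 + c)/m = (1 + 0.0534) / 2.441860 ≈ 0.431392.
With c = 0.0534 and rr = 0.2611, the excess reserve ratio is 0.431392 − 0.0534 − 0.2611 = 0.116892.

11.7%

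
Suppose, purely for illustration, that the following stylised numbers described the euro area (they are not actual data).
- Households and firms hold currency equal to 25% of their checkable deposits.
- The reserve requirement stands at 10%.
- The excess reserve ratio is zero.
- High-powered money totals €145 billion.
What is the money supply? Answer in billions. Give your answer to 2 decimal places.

€517.86 billion

The money multiplier is m = (1 + c) / (rr + c) = (1 + 0.25) / (0.1 + 0.25) ≈ 3.571429.
So M = m × MB = 3.571429 × 145 ≈ 517.8572 billion.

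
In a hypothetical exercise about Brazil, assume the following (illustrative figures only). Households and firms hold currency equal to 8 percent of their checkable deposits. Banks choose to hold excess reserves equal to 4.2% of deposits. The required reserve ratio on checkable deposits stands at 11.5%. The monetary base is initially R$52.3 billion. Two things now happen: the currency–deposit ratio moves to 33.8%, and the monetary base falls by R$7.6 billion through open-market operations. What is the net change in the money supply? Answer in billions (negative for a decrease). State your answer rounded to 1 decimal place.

Before: m₁ = (1 + 0.08) / (0.115 + 0.042 + 0.08) ≈ 4.5570, MB₁ = 52.3, so M₁ = 4.5570 × 52.3 = 238.3311 billion.
After: m₂ = (1 + 0.338) / (0.115 + 0.042 + 0.338) ≈ 2.7030, MB₂ = 52.3 − 7.6 = 44.7, so M₂ = 2.7030 × 44.7 = 120.8241 billion.
ΔM = M₂ − M₁ = 120.8241 − 238.3311 = -117.507 billion.

-117.5 billion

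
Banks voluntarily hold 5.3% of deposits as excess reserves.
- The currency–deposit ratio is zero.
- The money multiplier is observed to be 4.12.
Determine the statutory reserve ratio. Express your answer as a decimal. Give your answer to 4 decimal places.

Using m = 4.12. Since m = (1 + c)/(c + rr + e), the denominator satisfies c + rr + e = (1 + c)/m = (1 + 0) / 4.12 ≈ 0.242718.
With c = 0 and e = 0.053, the statutory reserve ratio is 0.242718 − 0 − 0.053 = 0.189718.

0.1897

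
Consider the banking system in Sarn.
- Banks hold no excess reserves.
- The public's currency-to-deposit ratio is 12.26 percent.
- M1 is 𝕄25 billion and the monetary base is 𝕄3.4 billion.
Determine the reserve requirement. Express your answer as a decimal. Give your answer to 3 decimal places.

0.030

Using m = M/MB = 25/3.4 ≈ 7.352941. Since m = (1 + c)/(c + rr + e), the denominator satisfies c + rr + e = (1 + c)/m = (1 + 0.1226) / 7.352941 ≈ 0.152674.
With c = 0.1226 and e = 0, the reserve requirement is 0.152674 − 0.1226 − 0 = 0.030074.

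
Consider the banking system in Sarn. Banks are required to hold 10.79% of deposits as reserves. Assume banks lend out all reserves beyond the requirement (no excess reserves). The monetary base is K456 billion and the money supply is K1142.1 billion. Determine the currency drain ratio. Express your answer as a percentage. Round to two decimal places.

Using m = M/MB = 1142.1/456 ≈ 2.504605. From m = (1 + c)/(c + rr + e), rearranging gives 1 + c = m·(c + rr + e), so c·(1 − m) = m·(rr + e) − 1.
Hence c = [m·(rr + e) − 1]/(1 − m) = [2.504605 × (0.1079 + 0) − 1] / (1 − 2.504605) ≈ 0.485013.

48.50%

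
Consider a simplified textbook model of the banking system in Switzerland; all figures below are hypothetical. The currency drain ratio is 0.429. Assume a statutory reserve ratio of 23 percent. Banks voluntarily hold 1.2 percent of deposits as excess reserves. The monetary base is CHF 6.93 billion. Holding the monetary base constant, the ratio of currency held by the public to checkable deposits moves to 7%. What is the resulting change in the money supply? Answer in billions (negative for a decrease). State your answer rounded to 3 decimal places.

CHF 9.008 billion

Initially m₁ = (1 + 0.429) / (0.23 + 0.012 + 0.429) ≈ 2.12966, so M₁ = 2.12966 × 6.93 ≈ 14.7585 billion.
After the change m₂ = (1 + 0.07) / (0.23 + 0.012 + 0.07) ≈ 3.42949, so M₂ = 3.42949 × 6.93 ≈ 23.7664 billion.
ΔM = M₂ − M₁ = 23.7664 − 14.7585 = 9.0079 billion.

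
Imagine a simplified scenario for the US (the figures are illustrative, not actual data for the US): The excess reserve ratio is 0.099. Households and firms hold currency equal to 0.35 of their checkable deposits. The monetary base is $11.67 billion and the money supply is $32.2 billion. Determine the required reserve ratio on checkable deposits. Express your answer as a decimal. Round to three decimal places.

Using m = M/MB = 32.2/11.67 ≈ 2.759212. Since m = (1 + c)/(c + rr + e), the denominator satisfies c + rr + e = (1 + c)/m = (1 + 0.35) / 2.759212 ≈ 0.489270.
With c = 0.35 and e = 0.099, the required reserve ratio on checkable deposits is 0.489270 − 0.35 − 0.099 = 0.04027.

0.040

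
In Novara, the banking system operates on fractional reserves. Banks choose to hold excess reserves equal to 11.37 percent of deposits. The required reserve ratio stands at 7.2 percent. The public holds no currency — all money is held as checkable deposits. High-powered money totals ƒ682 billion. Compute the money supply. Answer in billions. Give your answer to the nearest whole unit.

ƒ3673 billion

The money multiplier is m = 1 / (rr + e) = 1 / (0.072 + 0.1137) ≈ 5.3850.
So M = m × MB = 5.3850 × 682 = 3672.57 billion.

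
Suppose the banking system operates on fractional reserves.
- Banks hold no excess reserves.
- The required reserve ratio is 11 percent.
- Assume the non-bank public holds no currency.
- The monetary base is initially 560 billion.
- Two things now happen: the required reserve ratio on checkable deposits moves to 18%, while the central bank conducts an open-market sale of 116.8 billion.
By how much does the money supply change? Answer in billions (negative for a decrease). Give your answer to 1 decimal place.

Before: m₁ = 1 / (0.11) ≈ 9.09091, MB₁ = 560, so M₁ = 9.09091 × 560 = 5090.9096 billion.
After: m₂ = 1 / (0.18) ≈ 5.55556, MB₂ = 560 − 116.8 = 443.2, so M₂ = 5.55556 × 443.2 ≈ 2462.2242 billion.
ΔM = M₂ − M₁ = 2462.2242 − 5090.9096 = -2628.6854 billion.

-2628.7 billion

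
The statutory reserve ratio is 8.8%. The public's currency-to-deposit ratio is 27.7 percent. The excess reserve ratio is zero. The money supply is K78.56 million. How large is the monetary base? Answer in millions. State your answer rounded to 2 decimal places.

K22.45 million

The money multiplier is m = (1 + c) / (rr + c) = (1 + 0.277) / (0.088 + 0.277) ≈ 3.49863.
MB = M / m = 78.56 / 3.49863 ≈ 22.4545 million.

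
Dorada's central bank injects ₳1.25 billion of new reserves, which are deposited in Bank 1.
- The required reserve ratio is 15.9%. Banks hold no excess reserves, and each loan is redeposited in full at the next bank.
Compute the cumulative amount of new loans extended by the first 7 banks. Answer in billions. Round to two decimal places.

₳4.64 billion

Bank i lends (1 − rr)^i of the original deposit: Bank 1 lends 1.25·0.8410 ≈ 1.0513, Bank 2 lends 1.25·0.8410² ≈ 0.8841, and so on.
Summing a geometric series: total = 1.25·[0.8410·(1 − 0.8410^7) / (1 − 0.8410)] ≈ 4.6443 billion.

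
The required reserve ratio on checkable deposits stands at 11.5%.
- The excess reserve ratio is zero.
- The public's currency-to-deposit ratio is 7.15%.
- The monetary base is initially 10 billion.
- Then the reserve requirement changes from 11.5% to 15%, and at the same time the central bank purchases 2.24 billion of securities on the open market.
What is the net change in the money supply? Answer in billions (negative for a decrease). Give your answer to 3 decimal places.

Before: m₁ = (1 + 0.0715) / (0.115 + 0.0715) ≈ 5.745308, MB₁ = 10, so M₁ = 5.745308 × 10 ≈ 57.4531 billion.
After: m₂ = (1 + 0.0715) / (0.15 + 0.0715) ≈ 4.837472, MB₂ = 10 + 2.24 = 12.24, so M₂ = 4.837472 × 12.24 ≈ 59.2107 billion.
ΔM = M₂ − M₁ = 59.2107 − 57.4531 = 1.7576 billion.

1.758 billion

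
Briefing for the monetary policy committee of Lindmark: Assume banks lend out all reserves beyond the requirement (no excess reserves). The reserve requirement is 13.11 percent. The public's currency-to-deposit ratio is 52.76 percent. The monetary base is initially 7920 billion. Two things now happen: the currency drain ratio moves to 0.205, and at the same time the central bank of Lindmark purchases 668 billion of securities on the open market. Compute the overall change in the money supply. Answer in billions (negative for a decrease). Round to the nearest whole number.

12423 billion

Before: m₁ = (1 + 0.5276) / (0.1311 + 0.5276) ≈ 2.31911, MB₁ = 7920, so M₁ = 2.31911 × 7920 = 18367.3512 billion.
After: m₂ = (1 + 0.205) / (0.1311 + 0.205) ≈ 3.58524, MB₂ = 7920 + 668 = 8588, so M₂ = 3.58524 × 8588 ≈ 30790.0411 billion.
ΔM = M₂ − M₁ = 30790.0411 − 18367.3512 = 12422.6899 billion.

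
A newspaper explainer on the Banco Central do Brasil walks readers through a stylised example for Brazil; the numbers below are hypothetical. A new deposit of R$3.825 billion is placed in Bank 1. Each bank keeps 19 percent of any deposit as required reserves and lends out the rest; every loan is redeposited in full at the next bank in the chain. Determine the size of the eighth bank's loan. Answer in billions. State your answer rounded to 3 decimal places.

Each bank lends a fraction (1 − rr) = 0.8100 of the deposit it receives, so Bank 8 receives 3.825·0.8100^7 and lends 3.825·0.8100^8 ≈ 0.7088 billion.

R$0.709 billion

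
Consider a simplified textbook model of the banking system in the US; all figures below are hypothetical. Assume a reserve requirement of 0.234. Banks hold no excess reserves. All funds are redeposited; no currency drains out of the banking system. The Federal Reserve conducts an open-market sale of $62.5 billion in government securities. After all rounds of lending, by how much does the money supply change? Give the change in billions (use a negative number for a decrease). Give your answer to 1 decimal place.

-267.1 billion

The simple money multiplier is m = 1/rr = 1/0.234 ≈ 4.2735.
An open-market sale reduces the monetary base by 62.5 billion, so ΔM = m × ΔMB = 4.2735 × (−62.5) ≈ -267.0938 billion.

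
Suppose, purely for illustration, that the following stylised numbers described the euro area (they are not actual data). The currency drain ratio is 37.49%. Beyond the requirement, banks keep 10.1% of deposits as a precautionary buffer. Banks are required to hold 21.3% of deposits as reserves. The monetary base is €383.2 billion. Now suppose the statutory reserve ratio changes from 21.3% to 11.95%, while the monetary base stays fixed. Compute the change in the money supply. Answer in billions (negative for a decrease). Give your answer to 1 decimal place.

Initially m₁ = (1 + 0.3749) / (0.213 + 0.101 + 0.3749) ≈ 1.99579, so M₁ = 1.99579 × 383.2 ≈ 764.7867 billion.
After the change m₂ = (1 + 0.3749) / (0.1195 + 0.101 + 0.3749) ≈ 2.30920, so M₂ = 2.30920 × 383.2 ≈ 884.8854 billion.
ΔM = M₂ − M₁ = 884.8854 − 764.7867 = 120.0987 billion.

€120.1 billion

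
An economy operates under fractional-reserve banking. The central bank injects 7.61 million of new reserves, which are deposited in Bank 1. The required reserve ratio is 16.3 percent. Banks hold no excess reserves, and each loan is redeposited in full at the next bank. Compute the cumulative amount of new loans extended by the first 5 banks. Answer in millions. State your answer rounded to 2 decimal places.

23.02 million

Bank i lends (1 − rr)^i of the original deposit: Bank 1 lends 7.61·0.8370 ≈ 6.3696, Bank 2 lends 7.61·0.8370² ≈ 5.3313, and so on.
Summing a geometric series: total = 7.61·[0.8370·(1 − 0.8370^5) / (1 − 0.8370)] ≈ 23.0244 million.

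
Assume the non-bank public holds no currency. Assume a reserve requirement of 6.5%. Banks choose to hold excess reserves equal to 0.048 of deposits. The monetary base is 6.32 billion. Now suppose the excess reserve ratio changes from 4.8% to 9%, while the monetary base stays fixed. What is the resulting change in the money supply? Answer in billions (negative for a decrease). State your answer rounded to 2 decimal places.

-15.16 billion

Initially m₁ = 1 / (0.065 + 0.048) ≈ 8.8496, so M₁ = 8.8496 × 6.32 ≈ 55.9295 billion.
After the change m₂ = 1 / (0.065 + 0.09) ≈ 6.4516, so M₂ = 6.4516 × 6.32 ≈ 40.7741 billion.
ΔM = M₂ − M₁ = 40.7741 − 55.9295 = -15.1554 billion.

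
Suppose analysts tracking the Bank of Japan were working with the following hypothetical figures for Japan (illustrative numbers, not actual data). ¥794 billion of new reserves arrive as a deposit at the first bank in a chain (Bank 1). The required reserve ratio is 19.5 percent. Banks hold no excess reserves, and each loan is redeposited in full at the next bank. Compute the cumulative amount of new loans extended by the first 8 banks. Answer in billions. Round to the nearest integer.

Bank i lends (1 − rr)^i of the original deposit: Bank 1 lends 794·0.8050 = 639.1700, Bank 2 lends 794·0.8050² ≈ 514.5318, and so on.
Summing a geometric series: total = 794·[0.8050·(1 − 0.8050^8) / (1 − 0.8050)] ≈ 2699.7670 billion.

¥2700 billion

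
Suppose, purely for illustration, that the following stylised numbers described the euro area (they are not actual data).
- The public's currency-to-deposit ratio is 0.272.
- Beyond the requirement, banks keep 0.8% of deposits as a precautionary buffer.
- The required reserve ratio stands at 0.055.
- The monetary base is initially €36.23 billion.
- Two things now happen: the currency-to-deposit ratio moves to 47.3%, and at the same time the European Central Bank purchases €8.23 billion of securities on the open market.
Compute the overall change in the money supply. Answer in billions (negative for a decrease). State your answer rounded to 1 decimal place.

Before: m₁ = (1 + 0.272) / (0.055 + 0.008 + 0.272) ≈ 3.7970, MB₁ = 36.23, so M₁ = 3.7970 × 36.23 ≈ 137.5653 billion.
After: m₂ = (1 + 0.473) / (0.055 + 0.008 + 0.473) ≈ 2.7481, MB₂ = 36.23 + 8.23 = 44.46, so M₂ = 2.7481 × 44.46 ≈ 122.1805 billion.
ΔM = M₂ − M₁ = 122.1805 − 137.5653 = -15.3848 billion.

-15.4 billion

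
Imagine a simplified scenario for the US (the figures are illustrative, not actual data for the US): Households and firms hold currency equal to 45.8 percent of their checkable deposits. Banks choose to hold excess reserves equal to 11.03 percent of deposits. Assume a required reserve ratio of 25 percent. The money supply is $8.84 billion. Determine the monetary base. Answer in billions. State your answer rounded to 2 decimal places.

The money multiplier is m = (1 + c) / (rr + e + c) = (1 + 0.458) / (0.25 + 0.1103 + 0.458) ≈ 1.7817.
MB = M / m = 8.84 / 1.7817 ≈ 4.9616 billion.

$4.96 billion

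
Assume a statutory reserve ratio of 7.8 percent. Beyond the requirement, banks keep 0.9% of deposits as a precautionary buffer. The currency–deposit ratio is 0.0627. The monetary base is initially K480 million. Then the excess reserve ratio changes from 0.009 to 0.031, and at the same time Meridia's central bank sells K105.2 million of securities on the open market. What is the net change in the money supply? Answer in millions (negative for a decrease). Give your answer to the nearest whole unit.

-1088 million

Before: m₁ = (1 + 0.0627) / (0.078 + 0.009 + 0.0627) ≈ 7.0989, MB₁ = 480, so M₁ = 7.0989 × 480 = 3407.472 million.
After: m₂ = (1 + 0.0627) / (0.078 + 0.031 + 0.0627) ≈ 6.1893, MB₂ = 480 − 105.2 = 374.8, so M₂ = 6.1893 × 374.8 ≈ 2319.7496 million.
ΔM = M₂ − M₁ = 2319.7496 − 3407.472 = -1087.7224 million.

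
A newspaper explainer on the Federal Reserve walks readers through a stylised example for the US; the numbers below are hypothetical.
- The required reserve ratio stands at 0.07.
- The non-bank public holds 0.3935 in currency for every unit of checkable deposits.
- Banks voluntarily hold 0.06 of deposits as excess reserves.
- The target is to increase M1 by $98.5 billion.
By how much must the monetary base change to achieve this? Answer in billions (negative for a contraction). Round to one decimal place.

The money multiplier is m = (1 + c) / (rr + e + c) = (1 + 0.3935) / (0.07 + 0.06 + 0.3935) ≈ 2.6619.
ΔMB = ΔM / m = (+98.5) / 2.6619 ≈ 37.0036 billion.

$37.0 billion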